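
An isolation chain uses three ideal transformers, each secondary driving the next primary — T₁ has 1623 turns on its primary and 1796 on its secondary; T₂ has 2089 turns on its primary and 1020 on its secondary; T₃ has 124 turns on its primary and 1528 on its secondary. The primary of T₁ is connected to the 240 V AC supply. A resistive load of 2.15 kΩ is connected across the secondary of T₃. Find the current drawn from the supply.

After T₁: V = 240.00 × 1796/1623 = 265.58 V.
After T₂: V = 265.58 × 1020/2089 = 129.68 V.
After T₃: V = 129.68 × 1528/124 = 1597.9 V.
I_load = 1597.9/2150 = 0.74323 A, so P_out = 1597.9 × 0.74323 = 1187.6 W.
All ideal ⇒ P_in = P_out, so I_supply = 1187.6/240 = 4.95 A.

I_supply ≈ 4.95 A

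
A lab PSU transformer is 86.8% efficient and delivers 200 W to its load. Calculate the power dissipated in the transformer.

P_in = P_out/η = 200/0.868 = 230.415 W.
P_loss = P_in − P_out = 230.415 − 200 = 30.4 W.

P_loss ≈ 30.4 W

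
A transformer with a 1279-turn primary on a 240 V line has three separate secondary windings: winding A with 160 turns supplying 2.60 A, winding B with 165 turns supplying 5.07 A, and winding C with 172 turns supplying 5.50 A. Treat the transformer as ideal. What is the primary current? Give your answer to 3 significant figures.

I_p ≈ 1.72 A

V_A = 240 × 160/1279 = 30.023 V; V_B = 240 × 165/1279 = 30.962 V; V_C = 240 × 172/1279 = 32.275 V.
P_out = V_A I_A + V_B I_B + V_C I_C = 30.023×2.60 + 30.962×5.07 + 32.275×5.50 = 78.061 + 156.98 + 177.51 = 412.55 W.
Ideal ⇒ P_in = P_out, so I_p = P_out/V_p = 412.55/240 = 1.72 A.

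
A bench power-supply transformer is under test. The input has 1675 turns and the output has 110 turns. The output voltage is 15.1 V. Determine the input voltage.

V_in ≈ 230 V

V_in/V_out = N_in/N_out, so V_in = 15.1 × 1675/110 = 230 V.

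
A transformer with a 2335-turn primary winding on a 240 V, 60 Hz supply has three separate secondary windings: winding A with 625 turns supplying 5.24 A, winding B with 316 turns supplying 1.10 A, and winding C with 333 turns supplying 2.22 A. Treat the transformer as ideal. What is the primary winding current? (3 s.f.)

V_A = 240 × 625/2335 = 64.240 V; V_B = 240 × 316/2335 = 32.480 V; V_C = 240 × 333/2335 = 34.227 V.
P_out = V_A I_A + V_B I_B + V_C I_C = 64.240×5.24 + 32.480×1.10 + 34.227×2.22 = 336.62 + 35.728 + 75.984 = 448.33 W.
Ideal ⇒ P_in = P_out, so I_p = P_out/V_p = 448.33/240 = 1.87 A.

I_p ≈ 1.87 A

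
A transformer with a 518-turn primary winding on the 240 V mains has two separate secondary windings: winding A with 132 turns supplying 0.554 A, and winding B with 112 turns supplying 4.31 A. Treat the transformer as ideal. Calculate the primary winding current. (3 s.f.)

I_p ≈ 1.07 A

V_A = 240 × 132/518 = 61.158 V; V_B = 240 × 112/518 = 51.892 V.
P_out = V_A I_A + V_B I_B = 61.158×0.554 + 51.892×4.31 = 33.882 + 223.65 = 257.54 W.
Ideal ⇒ P_in = P_out, so I_p = P_out/V_p = 257.54/240 = 1.07 A.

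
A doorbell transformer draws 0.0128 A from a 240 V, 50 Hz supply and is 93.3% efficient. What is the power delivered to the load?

P_out ≈ 2.87 W

P_in = V_p I_p = 240 × 0.0128 = 3.0720 W.
P_out = η P_in = 0.933 × 3.0720 = 2.87 W.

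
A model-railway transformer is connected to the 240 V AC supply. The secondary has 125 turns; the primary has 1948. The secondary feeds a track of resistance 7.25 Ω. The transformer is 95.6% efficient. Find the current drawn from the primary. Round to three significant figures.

V_s = 240 × 125/1948 = 15.400 V.
I_s = V_s/R = 15.400/7.25 = 2.1242 A.
P_out = V_s I_s = 15.400 × 2.1242 = 32.713 W.
P_in = P_out/η = 32.713/0.956 = 34.219 W.
I_p = P_in/V_p = 34.219/240 = 0.143 A.

I_p ≈ 0.143 A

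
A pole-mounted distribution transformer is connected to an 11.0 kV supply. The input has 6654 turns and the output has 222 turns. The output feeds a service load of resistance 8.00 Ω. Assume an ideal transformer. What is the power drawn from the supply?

V_out = V_in × N_out/N_in = 11000 × 222/6654 = 367.00 V.
I_out = V_out/R = 367.00/8.00 = 45.875 A.
I_in = I_out × N_out/N_in = 45.875 × 222/6654 = 1.5305 A.
P = V_in I_in = 11000 × 1.5305 = 16800 W.

P ≈ 16800 W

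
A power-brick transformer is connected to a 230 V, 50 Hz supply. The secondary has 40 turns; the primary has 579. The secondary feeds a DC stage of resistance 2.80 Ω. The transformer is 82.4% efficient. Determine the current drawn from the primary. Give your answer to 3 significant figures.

I_p ≈ 0.476 A

V_s = 230 × 40/579 = 15.889 V.
I_s = V_s/R = 15.889/2.80 = 5.6748 A.
P_out = V_s I_s = 15.889 × 5.6748 = 90.170 W.
P_in = P_out/η = 90.170/0.824 = 109.43 W.
I_p = P_in/V_p = 109.43/230 = 0.476 A.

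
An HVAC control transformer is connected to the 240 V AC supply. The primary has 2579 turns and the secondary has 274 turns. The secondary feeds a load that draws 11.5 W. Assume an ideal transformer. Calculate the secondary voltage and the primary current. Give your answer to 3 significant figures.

V_s ≈ 25.5 V, I_p ≈ 0.0479 A

V_s = V_p × N_s/N_p = 240 × 274/2579 = 25.498 V.
I_s = P/V_s = 11.5/25.498 = 0.45101 A.
I_p = I_s × N_s/N_p = 0.45101 × 274/2579 = 0.0479 A.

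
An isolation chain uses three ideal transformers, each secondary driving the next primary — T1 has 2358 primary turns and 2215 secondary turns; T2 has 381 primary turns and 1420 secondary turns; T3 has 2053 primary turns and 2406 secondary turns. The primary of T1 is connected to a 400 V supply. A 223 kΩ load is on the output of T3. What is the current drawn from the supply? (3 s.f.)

I_supply ≈ 0.0302 A

After T1: V = 400.00 × 2215/2358 = 375.74 V.
After T2: V = 375.74 × 1420/381 = 1400.4 V.
After T3: V = 1400.4 × 2406/2053 = 1641.2 V.
I_load = 1641.2/223000 = 0.0073596 A, so P_out = 1641.2 × 0.0073596 = 12.079 W.
All ideal ⇒ P_in = P_out, so I_supply = 12.079/400 = 0.0302 A.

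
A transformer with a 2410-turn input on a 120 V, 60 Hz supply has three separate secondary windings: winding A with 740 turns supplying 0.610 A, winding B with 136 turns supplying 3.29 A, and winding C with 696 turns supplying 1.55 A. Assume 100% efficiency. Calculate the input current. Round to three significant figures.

V_A = 120 × 740/2410 = 36.846 V; V_B = 120 × 136/2410 = 6.7718 V; V_C = 120 × 696/2410 = 34.656 V.
P_out = V_A I_A + V_B I_B + V_C I_C = 36.846×0.610 + 6.7718×3.29 + 34.656×1.55 = 22.476 + 22.279 + 53.716 = 98.472 W.
Ideal ⇒ P_in = P_out, so I_in = P_out/V_in = 98.472/120 = 0.821 A.

I_in ≈ 0.821 A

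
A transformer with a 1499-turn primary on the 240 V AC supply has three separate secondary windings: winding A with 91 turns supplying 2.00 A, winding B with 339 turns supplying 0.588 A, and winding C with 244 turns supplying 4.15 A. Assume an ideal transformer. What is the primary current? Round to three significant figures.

I_p ≈ 0.930 A

V_A = 240 × 91/1499 = 14.570 V; V_B = 240 × 339/1499 = 54.276 V; V_C = 240 × 244/1499 = 39.066 V.
P_out = V_A I_A + V_B I_B + V_C I_C = 14.570×2.00 + 54.276×0.588 + 39.066×4.15 = 29.139 + 31.914 + 162.12 = 223.18 W.
Ideal ⇒ P_in = P_out, so I_p = P_out/V_p = 223.18/240 = 0.930 A.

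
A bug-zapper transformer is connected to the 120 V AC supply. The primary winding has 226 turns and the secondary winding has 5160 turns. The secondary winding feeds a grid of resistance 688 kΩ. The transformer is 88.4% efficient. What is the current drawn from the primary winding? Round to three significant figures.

I_p ≈ 0.103 A

V_s = 120 × 5160/226 = 2739.8 V.
I_s = V_s/R = 2739.8/688000 = 0.0039823 A.
P_out = V_s I_s = 2739.8 × 0.0039823 = 10.911 W.
P_in = P_out/η = 10.911/0.884 = 12.343 W.
I_p = P_in/V_p = 12.343/120 = 0.103 A.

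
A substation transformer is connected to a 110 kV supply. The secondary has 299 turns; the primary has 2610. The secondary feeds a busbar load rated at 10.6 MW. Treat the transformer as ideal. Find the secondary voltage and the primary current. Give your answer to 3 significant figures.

V_s = V_p × N_s/N_p = 110000 × 299/2610 = 12602 V.
I_s = P/V_s = 1.06×10^7/12602 = 841.17 A.
I_p = I_s × N_s/N_p = 841.17 × 299/2610 = 96.4 A.

V_s ≈ 12600 V, I_p ≈ 96.4 A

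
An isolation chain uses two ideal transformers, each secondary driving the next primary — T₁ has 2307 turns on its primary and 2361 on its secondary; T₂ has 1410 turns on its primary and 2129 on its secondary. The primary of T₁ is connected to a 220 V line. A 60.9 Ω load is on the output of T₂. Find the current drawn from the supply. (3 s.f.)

After T₁: V = 220.00 × 2361/2307 = 225.15 V.
After T₂: V = 225.15 × 2129/1410 = 339.96 V.
I_load = 339.96/60.9 = 5.5823 A, so P_out = 339.96 × 5.5823 = 1897.7 W.
All ideal ⇒ P_in = P_out, so I_supply = 1897.7/220 = 8.63 A.

I_supply ≈ 8.63 A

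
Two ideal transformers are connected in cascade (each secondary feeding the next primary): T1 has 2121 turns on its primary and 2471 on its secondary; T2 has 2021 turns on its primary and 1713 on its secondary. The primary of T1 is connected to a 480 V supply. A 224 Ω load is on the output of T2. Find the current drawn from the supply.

I_supply ≈ 2.09 A

After T1: V = 480.00 × 2471/2121 = 559.21 V.
After T2: V = 559.21 × 1713/2021 = 473.98 V.
I_load = 473.98/224 = 2.1160 A, so P_out = 473.98 × 2.1160 = 1003.0 W.
All ideal ⇒ P_in = P_out, so I_supply = 1003.0/480 = 2.09 A.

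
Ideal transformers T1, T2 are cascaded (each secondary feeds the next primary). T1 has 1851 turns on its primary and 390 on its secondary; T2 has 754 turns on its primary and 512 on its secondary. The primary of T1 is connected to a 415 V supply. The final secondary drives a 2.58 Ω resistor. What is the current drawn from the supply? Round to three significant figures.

Secondary of T1: V = 415.00 × 390/1851 = 87.439 V.
Secondary of T2: V = 87.439 × 512/754 = 59.375 V.
I_load = 59.375/2.58 = 23.014 A, so P_out = 59.375 × 23.014 = 1366.4 W.
All ideal ⇒ P_in = P_out, so I_supply = 1366.4/415 = 3.29 A.

I_supply ≈ 3.29 A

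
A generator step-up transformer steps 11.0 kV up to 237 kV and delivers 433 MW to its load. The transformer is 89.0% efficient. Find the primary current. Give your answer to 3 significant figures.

P_in = P_out/η = 4.33×10^8/0.890 = 4.8652×10^8 W.
I_p = P_in/V_p = 4.8652×10^8/11000 = 44200 A.

I_p ≈ 44200 A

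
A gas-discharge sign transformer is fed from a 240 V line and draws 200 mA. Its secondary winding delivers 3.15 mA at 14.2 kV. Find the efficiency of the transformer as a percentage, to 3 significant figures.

P_in = 240 × 0.200 = 48.0000 W.
P_out = 14200 × 0.00315 = 44.7300 W.
η = P_out/P_in = 44.7300/48.0000 = 0.932.

η ≈ 93.2%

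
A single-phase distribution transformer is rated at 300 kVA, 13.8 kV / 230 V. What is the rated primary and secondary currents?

I_p = S/V_p = 300000/13800 = 21.7 A.
I_s = S/V_s = 300000/230 = 1300 A.

I_p ≈ 21.7 A, I_s ≈ 1300 A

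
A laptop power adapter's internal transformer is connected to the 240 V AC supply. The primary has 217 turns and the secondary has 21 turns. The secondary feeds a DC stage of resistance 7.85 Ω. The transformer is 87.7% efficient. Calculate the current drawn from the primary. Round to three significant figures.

I_p ≈ 0.326 A

V_s = 240 × 21/217 = 23.226 V.
I_s = V_s/R = 23.226/7.85 = 2.9587 A.
P_out = V_s I_s = 23.226 × 2.9587 = 68.718 W.
P_in = P_out/η = 68.718/0.877 = 78.356 W.
I_p = P_in/V_p = 78.356/240 = 0.326 A.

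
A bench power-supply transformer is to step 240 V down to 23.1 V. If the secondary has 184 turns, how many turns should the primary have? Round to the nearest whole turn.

N_p/N_s = V_p/V_s, so N_p = 184 × 240/23.1 = 1911.7 ≈ 1912 turns.

N_p = 1912 turns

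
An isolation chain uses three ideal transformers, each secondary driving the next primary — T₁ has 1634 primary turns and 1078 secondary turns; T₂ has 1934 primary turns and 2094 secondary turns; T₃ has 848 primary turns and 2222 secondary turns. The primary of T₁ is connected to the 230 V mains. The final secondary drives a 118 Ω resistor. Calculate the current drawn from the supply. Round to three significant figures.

I_supply ≈ 6.83 A

Secondary of T₁: V = 230.00 × 1078/1634 = 151.74 V.
Secondary of T₂: V = 151.74 × 2094/1934 = 164.29 V.
Secondary of T₃: V = 164.29 × 2222/848 = 430.49 V.
I_load = 430.49/118 = 3.6482 A, so P_out = 430.49 × 3.6482 = 1570.5 W.
All ideal ⇒ P_in = P_out, so I_supply = 1570.5/230 = 6.83 A.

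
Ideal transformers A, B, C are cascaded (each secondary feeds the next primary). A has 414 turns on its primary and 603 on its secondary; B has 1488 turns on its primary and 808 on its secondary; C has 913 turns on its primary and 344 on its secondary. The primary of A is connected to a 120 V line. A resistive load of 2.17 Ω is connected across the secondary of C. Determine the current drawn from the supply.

I_supply ≈ 4.91 A

Secondary of A: V = 120.00 × 603/414 = 174.78 V.
Secondary of B: V = 174.78 × 808/1488 = 94.909 V.
Secondary of C: V = 94.909 × 344/913 = 35.760 V.
I_load = 35.760/2.17 = 16.479 A, so P_out = 35.760 × 16.479 = 589.29 W.
All ideal ⇒ P_in = P_out, so I_supply = 589.29/120 = 4.91 A.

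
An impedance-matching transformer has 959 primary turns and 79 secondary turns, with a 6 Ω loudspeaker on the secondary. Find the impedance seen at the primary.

Z_p = (N_p/N_s)² × Z_s = (959/79)² × 6 = 884 Ω.

Z_p ≈ 884 Ω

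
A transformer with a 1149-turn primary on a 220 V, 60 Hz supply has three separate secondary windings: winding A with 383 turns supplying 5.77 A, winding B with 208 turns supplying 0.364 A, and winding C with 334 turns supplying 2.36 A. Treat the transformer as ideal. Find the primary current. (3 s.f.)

I_p ≈ 2.68 A

V_A = 220 × 383/1149 = 73.333 V; V_B = 220 × 208/1149 = 39.826 V; V_C = 220 × 334/1149 = 63.951 V.
P_out = V_A I_A + V_B I_B + V_C I_C = 73.333×5.77 + 39.826×0.364 + 63.951×2.36 = 423.13 + 14.497 + 150.92 = 588.55 W.
Ideal ⇒ P_in = P_out, so I_p = P_out/V_p = 588.55/220 = 2.68 A.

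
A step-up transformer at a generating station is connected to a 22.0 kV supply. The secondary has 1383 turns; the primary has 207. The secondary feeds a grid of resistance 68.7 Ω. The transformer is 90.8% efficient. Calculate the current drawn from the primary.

I_p ≈ 15700 A

V_s = 22000 × 1383/207 = 146990 V.
I_s = V_s/R = 146990/68.7 = 2139.5 A.
P_out = V_s I_s = 146990 × 2139.5 = 3.1448×10^8 W.
P_in = P_out/η = 3.1448×10^8/0.908 = 3.4634×10^8 W.
I_p = P_in/V_p = 3.4634×10^8/22000 = 15700 A.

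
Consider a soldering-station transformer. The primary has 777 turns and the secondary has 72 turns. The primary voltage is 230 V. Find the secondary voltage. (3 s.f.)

V_s ≈ 21.3 V

V_s/V_p = N_s/N_p, so V_s = 230 × 72/777 = 21.3 V.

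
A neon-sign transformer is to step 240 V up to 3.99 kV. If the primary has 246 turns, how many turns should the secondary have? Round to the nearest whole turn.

N_s/N_p = V_s/V_p, so N_s = 246 × 3990/240 = 4089.8 ≈ 4090 turns.

N_s = 4090 turns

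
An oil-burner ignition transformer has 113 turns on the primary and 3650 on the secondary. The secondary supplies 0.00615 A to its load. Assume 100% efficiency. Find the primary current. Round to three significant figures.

I_p ≈ 0.199 A

For an ideal transformer I_p/I_s = N_s/N_p, so I_p = 0.00615 × 3650/113 = 0.199 A.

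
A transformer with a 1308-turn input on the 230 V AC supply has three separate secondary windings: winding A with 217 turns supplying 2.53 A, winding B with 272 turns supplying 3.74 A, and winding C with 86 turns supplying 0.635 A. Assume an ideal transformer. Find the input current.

I_in ≈ 1.24 A

V_A = 230 × 217/1308 = 38.157 V; V_B = 230 × 272/1308 = 47.829 V; V_C = 230 × 86/1308 = 15.122 V.
P_out = V_A I_A + V_B I_B + V_C I_C = 38.157×2.53 + 47.829×3.74 + 15.122×0.635 = 96.538 + 178.88 + 9.6027 = 285.02 W.
Ideal ⇒ P_in = P_out, so I_in = P_out/V_in = 285.02/230 = 1.24 A.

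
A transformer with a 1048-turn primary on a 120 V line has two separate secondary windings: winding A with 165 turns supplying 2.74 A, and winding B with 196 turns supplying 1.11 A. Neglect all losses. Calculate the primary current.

I_p ≈ 0.639 A

V_A = 120 × 165/1048 = 18.893 V; V_B = 120 × 196/1048 = 22.443 V.
P_out = V_A I_A + V_B I_B = 18.893×2.74 + 22.443×1.11 = 51.767 + 24.911 = 76.679 W.
Ideal ⇒ P_in = P_out, so I_p = P_out/V_p = 76.679/120 = 0.639 A.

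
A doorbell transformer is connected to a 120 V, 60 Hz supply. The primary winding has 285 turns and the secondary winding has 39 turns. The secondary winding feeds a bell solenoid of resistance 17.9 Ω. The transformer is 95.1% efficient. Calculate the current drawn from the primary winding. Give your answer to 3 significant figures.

I_p ≈ 0.132 A

V_s = 120 × 39/285 = 16.421 V.
I_s = V_s/R = 16.421/17.9 = 0.91738 A.
P_out = V_s I_s = 16.421 × 0.91738 = 15.064 W.
P_in = P_out/η = 15.064/0.951 = 15.840 W.
I_p = P_in/V_p = 15.840/120 = 0.132 A.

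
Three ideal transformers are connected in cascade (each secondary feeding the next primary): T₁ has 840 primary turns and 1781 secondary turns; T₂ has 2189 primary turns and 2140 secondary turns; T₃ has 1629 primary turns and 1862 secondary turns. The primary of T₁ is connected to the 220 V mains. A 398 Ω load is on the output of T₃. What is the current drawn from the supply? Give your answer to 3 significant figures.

I_supply ≈ 3.10 A

After T₁: V = 220.00 × 1781/840 = 466.45 V.
After T₂: V = 466.45 × 2140/2189 = 456.01 V.
After T₃: V = 456.01 × 1862/1629 = 521.24 V.
I_load = 521.24/398 = 1.3096 A, so P_out = 521.24 × 1.3096 = 682.63 W.
All ideal ⇒ P_in = P_out, so I_supply = 682.63/220 = 3.10 A.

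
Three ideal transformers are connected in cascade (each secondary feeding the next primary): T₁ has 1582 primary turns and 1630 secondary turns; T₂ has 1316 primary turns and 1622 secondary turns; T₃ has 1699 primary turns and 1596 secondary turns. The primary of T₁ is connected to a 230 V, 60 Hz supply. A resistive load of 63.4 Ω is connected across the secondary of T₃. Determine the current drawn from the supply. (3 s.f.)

I_supply ≈ 5.16 A

After T₁: V = 230.00 × 1630/1582 = 236.98 V.
After T₂: V = 236.98 × 1622/1316 = 292.08 V.
After T₃: V = 292.08 × 1596/1699 = 274.37 V.
I_load = 274.37/63.4 = 4.3277 A, so P_out = 274.37 × 4.3277 = 1187.4 W.
All ideal ⇒ P_in = P_out, so I_supply = 1187.4/230 = 5.16 A.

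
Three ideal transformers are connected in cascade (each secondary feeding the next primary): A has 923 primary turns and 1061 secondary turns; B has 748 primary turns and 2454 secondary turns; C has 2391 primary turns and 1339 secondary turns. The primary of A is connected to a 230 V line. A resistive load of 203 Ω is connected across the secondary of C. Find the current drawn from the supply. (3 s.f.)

I_supply ≈ 5.05 A

After A: V = 230.00 × 1061/923 = 264.39 V.
After B: V = 264.39 × 2454/748 = 867.39 V.
After C: V = 867.39 × 1339/2391 = 485.75 V.
I_load = 485.75/203 = 2.3929 A, so P_out = 485.75 × 2.3929 = 1162.3 W.
All ideal ⇒ P_in = P_out, so I_supply = 1162.3/230 = 5.05 A.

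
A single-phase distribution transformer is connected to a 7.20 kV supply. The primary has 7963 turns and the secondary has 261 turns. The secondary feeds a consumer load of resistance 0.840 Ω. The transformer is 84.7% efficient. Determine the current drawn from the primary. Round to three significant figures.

I_p ≈ 10.9 A

V_s = 7200 × 261/7963 = 235.99 V.
I_s = V_s/R = 235.99/0.840 = 280.94 A.
P_out = V_s I_s = 235.99 × 280.94 = 66300 W.
P_in = P_out/η = 66300/0.847 = 78276 W.
I_p = P_in/V_p = 78276/7200 = 10.9 A.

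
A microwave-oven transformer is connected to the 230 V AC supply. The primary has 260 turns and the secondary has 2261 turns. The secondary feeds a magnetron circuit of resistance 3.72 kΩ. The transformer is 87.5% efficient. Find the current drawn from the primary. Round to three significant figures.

I_p ≈ 5.34 A

V_s = 230 × 2261/260 = 2000.1 V.
I_s = V_s/R = 2000.1/3720 = 0.53767 A.
P_out = V_s I_s = 2000.1 × 0.53767 = 1075.4 W.
P_in = P_out/η = 1075.4/0.875 = 1229.0 W.
I_p = P_in/V_p = 1229.0/230 = 5.34 A.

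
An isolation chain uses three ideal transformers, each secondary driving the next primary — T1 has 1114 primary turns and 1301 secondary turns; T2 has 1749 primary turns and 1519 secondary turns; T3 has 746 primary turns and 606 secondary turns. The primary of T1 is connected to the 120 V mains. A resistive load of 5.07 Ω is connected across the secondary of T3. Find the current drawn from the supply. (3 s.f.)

I_supply ≈ 16.1 A

After T1: V = 120.00 × 1301/1114 = 140.14 V.
After T2: V = 140.14 × 1519/1749 = 121.71 V.
After T3: V = 121.71 × 606/746 = 98.872 V.
I_load = 98.872/5.07 = 19.501 A, so P_out = 98.872 × 19.501 = 1928.2 W.
All ideal ⇒ P_in = P_out, so I_supply = 1928.2/120 = 16.1 A.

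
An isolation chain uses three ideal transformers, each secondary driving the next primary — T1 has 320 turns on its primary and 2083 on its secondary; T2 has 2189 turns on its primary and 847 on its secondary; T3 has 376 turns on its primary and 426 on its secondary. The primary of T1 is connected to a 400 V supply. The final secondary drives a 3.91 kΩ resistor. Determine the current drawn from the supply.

After T1: V = 400.00 × 2083/320 = 2603.8 V.
After T2: V = 2603.8 × 847/2189 = 1007.5 V.
After T3: V = 1007.5 × 426/376 = 1141.5 V.
I_load = 1141.5/3910 = 0.29193 A, so P_out = 1141.5 × 0.29193 = 333.23 W.
All ideal ⇒ P_in = P_out, so I_supply = 333.23/400 = 0.833 A.

I_supply ≈ 0.833 A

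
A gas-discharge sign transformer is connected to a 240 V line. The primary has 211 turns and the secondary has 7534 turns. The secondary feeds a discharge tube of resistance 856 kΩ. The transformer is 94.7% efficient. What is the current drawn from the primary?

I_p ≈ 0.377 A

V_s = 240 × 7534/211 = 8569.5 V.
I_s = V_s/R = 8569.5/856000 = 0.010011 A.
P_out = V_s I_s = 8569.5 × 0.010011 = 85.790 W.
P_in = P_out/η = 85.790/0.947 = 90.591 W.
I_p = P_in/V_p = 90.591/240 = 0.377 A.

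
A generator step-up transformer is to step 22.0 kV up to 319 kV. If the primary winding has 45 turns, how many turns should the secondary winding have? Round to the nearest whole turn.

N_s/N_p = V_s/V_p, so N_s = 45 × 319000/22000 = 652.5 ≈ 652 turns.

N_s = 652 turns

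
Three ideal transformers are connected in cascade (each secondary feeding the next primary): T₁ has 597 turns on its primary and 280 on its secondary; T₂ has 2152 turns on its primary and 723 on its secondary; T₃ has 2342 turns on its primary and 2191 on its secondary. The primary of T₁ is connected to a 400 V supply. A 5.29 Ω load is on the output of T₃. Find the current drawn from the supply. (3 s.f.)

I_supply ≈ 1.64 A

Secondary of T₁: V = 400.00 × 280/597 = 187.60 V.
Secondary of T₂: V = 187.60 × 723/2152 = 63.029 V.
Secondary of T₃: V = 63.029 × 2191/2342 = 58.965 V.
I_load = 58.965/5.29 = 11.147 A, so P_out = 58.965 × 11.147 = 657.26 W.
All ideal ⇒ P_in = P_out, so I_supply = 657.26/400 = 1.64 A.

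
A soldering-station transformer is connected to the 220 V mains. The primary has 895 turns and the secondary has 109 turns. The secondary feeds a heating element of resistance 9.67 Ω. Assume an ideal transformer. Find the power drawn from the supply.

V_s = V_p × N_s/N_p = 220 × 109/895 = 26.793 V.
I_s = V_s/R = 26.793/9.67 = 2.7708 A.
I_p = I_s × N_s/N_p = 2.7708 × 109/895 = 0.33745 A.
P = V_p I_p = 220 × 0.33745 = 74.2 W.

P ≈ 74.2 W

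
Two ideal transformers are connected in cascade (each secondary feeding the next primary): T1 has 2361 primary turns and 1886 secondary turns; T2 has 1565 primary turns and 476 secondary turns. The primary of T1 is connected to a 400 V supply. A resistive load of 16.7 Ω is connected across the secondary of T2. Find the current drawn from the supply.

After T1: V = 400.00 × 1886/2361 = 319.53 V.
After T2: V = 319.53 × 476/1565 = 97.185 V.
I_load = 97.185/16.7 = 5.8194 A, so P_out = 97.185 × 5.8194 = 565.56 W.
All ideal ⇒ P_in = P_out, so I_supply = 565.56/400 = 1.41 A.

I_supply ≈ 1.41 A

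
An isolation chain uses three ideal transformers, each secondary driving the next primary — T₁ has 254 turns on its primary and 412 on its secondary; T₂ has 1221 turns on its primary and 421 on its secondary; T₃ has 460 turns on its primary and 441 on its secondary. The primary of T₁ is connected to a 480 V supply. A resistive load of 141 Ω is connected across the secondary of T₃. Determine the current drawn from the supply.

I_supply ≈ 0.979 A

After T₁: V = 480.00 × 412/254 = 778.58 V.
After T₂: V = 778.58 × 421/1221 = 268.45 V.
After T₃: V = 268.45 × 441/460 = 257.37 V.
I_load = 257.37/141 = 1.8253 A, so P_out = 257.37 × 1.8253 = 469.77 W.
All ideal ⇒ P_in = P_out, so I_supply = 469.77/480 = 0.979 A.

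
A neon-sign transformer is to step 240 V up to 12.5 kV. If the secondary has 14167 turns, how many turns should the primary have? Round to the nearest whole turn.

N_p = 272 turns

N_p/N_s = V_p/V_s, so N_p = 14167 × 240/12500 = 272.0 ≈ 272 turns.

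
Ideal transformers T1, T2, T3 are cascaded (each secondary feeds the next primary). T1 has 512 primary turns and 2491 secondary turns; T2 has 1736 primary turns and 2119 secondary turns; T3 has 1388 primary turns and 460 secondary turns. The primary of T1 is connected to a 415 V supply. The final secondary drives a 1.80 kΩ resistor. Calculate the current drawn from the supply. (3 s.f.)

Secondary of T1: V = 415.00 × 2491/512 = 2019.1 V.
Secondary of T2: V = 2019.1 × 2119/1736 = 2464.5 V.
Secondary of T3: V = 2464.5 × 460/1388 = 816.77 V.
I_load = 816.77/1800 = 0.45376 A, so P_out = 816.77 × 0.45376 = 370.62 W.
All ideal ⇒ P_in = P_out, so I_supply = 370.62/415 = 0.893 A.

I_supply ≈ 0.893 A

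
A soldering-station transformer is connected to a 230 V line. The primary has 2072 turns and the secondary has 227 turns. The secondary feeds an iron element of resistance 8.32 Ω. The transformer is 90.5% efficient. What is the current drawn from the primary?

I_p ≈ 0.367 A

V_s = 230 × 227/2072 = 25.198 V.
I_s = V_s/R = 25.198/8.32 = 3.0286 A.
P_out = V_s I_s = 25.198 × 3.0286 = 76.314 W.
P_in = P_out/η = 76.314/0.905 = 84.325 W.
I_p = P_in/V_p = 84.325/230 = 0.367 A.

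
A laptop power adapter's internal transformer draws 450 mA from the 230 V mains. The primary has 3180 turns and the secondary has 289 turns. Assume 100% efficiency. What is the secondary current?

I_s/I_p = N_p/N_s, so I_s = 0.450 × 3180/289 = 4.95 A.

I_s ≈ 4.95 A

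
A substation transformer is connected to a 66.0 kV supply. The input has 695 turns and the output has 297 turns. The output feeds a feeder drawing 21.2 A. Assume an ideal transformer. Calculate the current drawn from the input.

For an ideal transformer I_in N_in = I_out N_out, so I_in = 21.2 × 297/695 = 9.06 A.

I_in ≈ 9.06 A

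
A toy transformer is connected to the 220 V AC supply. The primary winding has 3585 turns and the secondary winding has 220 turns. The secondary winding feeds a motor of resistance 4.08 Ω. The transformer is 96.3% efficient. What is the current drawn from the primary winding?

V_s = 220 × 220/3585 = 13.501 V.
I_s = V_s/R = 13.501/4.08 = 3.3090 A.
P_out = V_s I_s = 13.501 × 3.3090 = 44.674 W.
P_in = P_out/η = 44.674/0.963 = 46.390 W.
I_p = P_in/V_p = 46.390/220 = 0.211 A.

I_p ≈ 0.211 A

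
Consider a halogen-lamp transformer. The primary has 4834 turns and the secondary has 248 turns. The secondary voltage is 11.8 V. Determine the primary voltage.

V_p ≈ 230 V

V_p/V_s = N_p/N_s, so V_p = 11.8 × 4834/248 = 230 V.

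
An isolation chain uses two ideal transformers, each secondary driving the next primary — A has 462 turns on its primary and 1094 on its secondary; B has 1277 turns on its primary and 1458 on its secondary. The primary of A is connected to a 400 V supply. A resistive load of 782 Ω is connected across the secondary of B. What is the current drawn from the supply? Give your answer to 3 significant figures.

Secondary of A: V = 400.00 × 1094/462 = 947.19 V.
Secondary of B: V = 947.19 × 1458/1277 = 1081.4 V.
I_load = 1081.4/782 = 1.3829 A, so P_out = 1081.4 × 1.3829 = 1495.5 W.
All ideal ⇒ P_in = P_out, so I_supply = 1495.5/400 = 3.74 A.

I_supply ≈ 3.74 A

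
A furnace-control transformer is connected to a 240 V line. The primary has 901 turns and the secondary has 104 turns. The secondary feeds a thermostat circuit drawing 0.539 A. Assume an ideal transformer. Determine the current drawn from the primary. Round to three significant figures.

I_p ≈ 0.0622 A

For an ideal transformer I_p N_p = I_s N_s, so I_p = 0.539 × 104/901 = 0.0622 A.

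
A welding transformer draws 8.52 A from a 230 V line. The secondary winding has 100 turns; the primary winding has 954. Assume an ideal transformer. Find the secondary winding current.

I_s ≈ 81.3 A

I_s/I_p = N_p/N_s, so I_s = 8.52 × 954/100 = 81.3 A.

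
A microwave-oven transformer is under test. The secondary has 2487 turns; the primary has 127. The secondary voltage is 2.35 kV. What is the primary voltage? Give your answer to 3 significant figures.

V_p/V_s = N_p/N_s, so V_p = 2350 × 127/2487 = 120 V.

V_p ≈ 120 V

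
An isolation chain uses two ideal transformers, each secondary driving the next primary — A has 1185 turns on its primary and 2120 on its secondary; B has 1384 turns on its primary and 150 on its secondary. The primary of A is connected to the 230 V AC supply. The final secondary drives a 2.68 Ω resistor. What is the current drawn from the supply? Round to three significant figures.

Secondary of A: V = 230.00 × 2120/1185 = 411.48 V.
Secondary of B: V = 411.48 × 150/1384 = 44.596 V.
I_load = 44.596/2.68 = 16.640 A, so P_out = 44.596 × 16.640 = 742.11 W.
All ideal ⇒ P_in = P_out, so I_supply = 742.11/230 = 3.23 A.

I_supply ≈ 3.23 A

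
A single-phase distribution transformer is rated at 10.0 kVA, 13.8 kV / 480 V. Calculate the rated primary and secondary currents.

I_p ≈ 0.725 A, I_s ≈ 20.8 A

I_p = S/V_p = 10000/13800 = 0.725 A.
I_s = S/V_s = 10000/480 = 20.8 A.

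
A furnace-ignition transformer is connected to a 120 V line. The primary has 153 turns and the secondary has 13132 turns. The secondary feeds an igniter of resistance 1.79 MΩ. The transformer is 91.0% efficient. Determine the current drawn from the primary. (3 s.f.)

I_p ≈ 0.543 A

V_s = 120 × 13132/153 = 10300 V.
I_s = V_s/R = 10300/(1.79×10^6) = 0.0057540 A.
P_out = V_s I_s = 10300 × 0.0057540 = 59.264 W.
P_in = P_out/η = 59.264/0.910 = 65.125 W.
I_p = P_in/V_p = 65.125/120 = 0.543 A.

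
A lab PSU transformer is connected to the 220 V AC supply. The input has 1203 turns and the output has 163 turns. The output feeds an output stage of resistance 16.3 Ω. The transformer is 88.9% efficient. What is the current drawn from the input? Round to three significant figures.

I_in ≈ 0.279 A

V_out = 220 × 163/1203 = 29.809 V.
I_out = V_out/R = 29.809/16.3 = 1.8288 A.
P_out = V_out I_out = 29.809 × 1.8288 = 54.513 W.
P_in = P_out/η = 54.513/0.889 = 61.320 W.
I_in = P_in/V_in = 61.320/220 = 0.279 A.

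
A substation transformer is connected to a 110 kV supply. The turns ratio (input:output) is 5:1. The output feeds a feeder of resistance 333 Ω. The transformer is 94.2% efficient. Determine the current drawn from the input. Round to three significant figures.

V_out = 110000 × 1/5 = 22000 V.
I_out = V_out/R = 22000/333 = 66.066 A.
P_out = V_out I_out = 22000 × 66.066 = 1.4535×10^6 W.
P_in = P_out/η = 1.4535×10^6/0.942 = 1.5429×10^6 W.
I_in = P_in/V_in = 1.5429×10^6/110000 = 14.0 A.

I_in ≈ 14.0 A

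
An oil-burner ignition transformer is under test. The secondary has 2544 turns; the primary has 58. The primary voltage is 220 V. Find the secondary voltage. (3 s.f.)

V_s ≈ 9650 V

V_s/V_p = N_s/N_p, so V_s = 220 × 2544/58 = 9650 V.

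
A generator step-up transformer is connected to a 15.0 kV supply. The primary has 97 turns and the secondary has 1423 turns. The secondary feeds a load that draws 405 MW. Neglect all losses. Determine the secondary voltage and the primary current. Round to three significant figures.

V_s ≈ 220000 V, I_p ≈ 27000 A

V_s = V_p × N_s/N_p = 15000 × 1423/97 = 220050 V.
I_s = P/V_s = 4.05×10^8/220050 = 1840.5 A.
I_p = I_s × N_s/N_p = 1840.5 × 1423/97 = 27000 A.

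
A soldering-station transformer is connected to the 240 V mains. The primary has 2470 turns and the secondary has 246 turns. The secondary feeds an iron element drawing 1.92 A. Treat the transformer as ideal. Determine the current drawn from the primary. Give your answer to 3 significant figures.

I_p ≈ 0.191 A

For an ideal transformer I_p N_p = I_s N_s, so I_p = 1.92 × 246/2470 = 0.191 A.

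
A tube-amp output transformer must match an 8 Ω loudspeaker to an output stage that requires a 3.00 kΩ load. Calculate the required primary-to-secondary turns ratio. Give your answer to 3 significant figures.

Z_p/Z_s = (N_p/N_s)², so N_p/N_s = √(3000/8) = √375 = 19.4.

N_p/N_s ≈ 19.4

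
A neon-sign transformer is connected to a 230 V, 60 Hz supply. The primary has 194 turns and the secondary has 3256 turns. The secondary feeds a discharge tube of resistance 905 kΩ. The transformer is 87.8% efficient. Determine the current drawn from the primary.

I_p ≈ 0.0815 A

V_s = 230 × 3256/194 = 3860.2 V.
I_s = V_s/R = 3860.2/905000 = 0.0042654 A.
P_out = V_s I_s = 3860.2 × 0.0042654 = 16.465 W.
P_in = P_out/η = 16.465/0.878 = 18.753 W.
I_p = P_in/V_p = 18.753/230 = 0.0815 A.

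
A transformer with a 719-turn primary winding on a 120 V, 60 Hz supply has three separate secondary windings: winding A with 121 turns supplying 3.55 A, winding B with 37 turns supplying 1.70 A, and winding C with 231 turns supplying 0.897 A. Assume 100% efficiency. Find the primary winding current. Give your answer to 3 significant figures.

V_A = 120 × 121/719 = 20.195 V; V_B = 120 × 37/719 = 6.1752 V; V_C = 120 × 231/719 = 38.554 V.
P_out = V_A I_A + V_B I_B + V_C I_C = 20.195×3.55 + 6.1752×1.70 + 38.554×0.897 = 71.691 + 10.498 + 34.583 = 116.77 W.
Ideal ⇒ P_in = P_out, so I_p = P_out/V_p = 116.77/120 = 0.973 A.

I_p ≈ 0.973 A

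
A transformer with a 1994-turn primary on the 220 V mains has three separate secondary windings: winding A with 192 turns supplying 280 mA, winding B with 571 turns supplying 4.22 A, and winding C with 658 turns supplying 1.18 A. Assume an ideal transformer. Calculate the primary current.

V_A = 220 × 192/1994 = 21.184 V; V_B = 220 × 571/1994 = 62.999 V; V_C = 220 × 658/1994 = 72.598 V.
P_out = V_A I_A + V_B I_B + V_C I_C = 21.184×0.280 + 62.999×4.22 + 72.598×1.18 = 5.9314 + 265.86 + 85.665 = 357.45 W.
Ideal ⇒ P_in = P_out, so I_p = P_out/V_p = 357.45/220 = 1.62 A.

I_p ≈ 1.62 A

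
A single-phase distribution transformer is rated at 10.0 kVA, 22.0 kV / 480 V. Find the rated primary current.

I_p = S/V_p = 10000/22000 = 0.455 A.

I_p ≈ 0.455 A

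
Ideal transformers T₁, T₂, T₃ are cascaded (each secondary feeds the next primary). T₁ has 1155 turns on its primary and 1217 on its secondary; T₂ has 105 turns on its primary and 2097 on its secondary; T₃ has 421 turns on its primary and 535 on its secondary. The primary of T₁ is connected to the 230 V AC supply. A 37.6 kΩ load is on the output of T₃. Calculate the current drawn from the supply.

Secondary of T₁: V = 230.00 × 1217/1155 = 242.35 V.
Secondary of T₂: V = 242.35 × 2097/105 = 4840.0 V.
Secondary of T₃: V = 4840.0 × 535/421 = 6150.6 V.
I_load = 6150.6/37600 = 0.16358 A, so P_out = 6150.6 × 0.16358 = 1006.1 W.
All ideal ⇒ P_in = P_out, so I_supply = 1006.1/230 = 4.37 A.

I_supply ≈ 4.37 A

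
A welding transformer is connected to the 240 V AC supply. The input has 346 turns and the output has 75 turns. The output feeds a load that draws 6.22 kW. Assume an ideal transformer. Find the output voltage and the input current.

V_out ≈ 52.0 V, I_in ≈ 25.9 A

V_out = V_in × N_out/N_in = 240 × 75/346 = 52.023 V.
I_out = P/V_out = 6220/52.023 = 119.56 A.
I_in = I_out × N_out/N_in = 119.56 × 75/346 = 25.9 A.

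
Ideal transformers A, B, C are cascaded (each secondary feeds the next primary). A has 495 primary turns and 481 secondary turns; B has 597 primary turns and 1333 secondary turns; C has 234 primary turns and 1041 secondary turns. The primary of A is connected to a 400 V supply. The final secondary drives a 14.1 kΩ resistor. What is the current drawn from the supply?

I_supply ≈ 2.64 A

Secondary of A: V = 400.00 × 481/495 = 388.69 V.
Secondary of B: V = 388.69 × 1333/597 = 867.87 V.
Secondary of C: V = 867.87 × 1041/234 = 3860.9 V.
I_load = 3860.9/14100 = 0.27382 A, so P_out = 3860.9 × 0.27382 = 1057.2 W.
All ideal ⇒ P_in = P_out, so I_supply = 1057.2/400 = 2.64 A.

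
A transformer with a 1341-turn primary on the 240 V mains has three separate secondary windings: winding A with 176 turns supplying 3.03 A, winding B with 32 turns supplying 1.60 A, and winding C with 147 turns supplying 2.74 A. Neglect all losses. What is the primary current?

V_A = 240 × 176/1341 = 31.499 V; V_B = 240 × 32/1341 = 5.7271 V; V_C = 240 × 147/1341 = 26.309 V.
P_out = V_A I_A + V_B I_B + V_C I_C = 31.499×3.03 + 5.7271×1.60 + 26.309×2.74 = 95.442 + 9.1633 + 72.086 = 176.69 W.
Ideal ⇒ P_in = P_out, so I_p = P_out/V_p = 176.69/240 = 0.736 A.

I_p ≈ 0.736 A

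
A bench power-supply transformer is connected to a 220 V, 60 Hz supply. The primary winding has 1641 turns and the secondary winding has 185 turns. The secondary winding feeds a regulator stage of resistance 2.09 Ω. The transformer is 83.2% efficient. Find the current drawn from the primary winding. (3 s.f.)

V_s = 220 × 185/1641 = 24.802 V.
I_s = V_s/R = 24.802/2.09 = 11.867 A.
P_out = V_s I_s = 24.802 × 11.867 = 294.32 W.
P_in = P_out/η = 294.32/0.832 = 353.75 W.
I_p = P_in/V_p = 353.75/220 = 1.61 A.

I_p ≈ 1.61 A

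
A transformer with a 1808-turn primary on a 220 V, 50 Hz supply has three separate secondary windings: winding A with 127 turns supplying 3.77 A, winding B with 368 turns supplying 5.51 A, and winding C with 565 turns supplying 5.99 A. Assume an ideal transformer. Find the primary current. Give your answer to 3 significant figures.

I_p ≈ 3.26 A

V_A = 220 × 127/1808 = 15.454 V; V_B = 220 × 368/1808 = 44.779 V; V_C = 220 × 565/1808 = 68.750 V.
P_out = V_A I_A + V_B I_B + V_C I_C = 15.454×3.77 + 44.779×5.51 + 68.750×5.99 = 58.260 + 246.73 + 411.81 = 716.80 W.
Ideal ⇒ P_in = P_out, so I_p = P_out/V_p = 716.80/220 = 3.26 A.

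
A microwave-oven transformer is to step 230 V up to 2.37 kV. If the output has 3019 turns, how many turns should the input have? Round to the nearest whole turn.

N_in = 293 turns

N_in/N_out = V_in/V_out, so N_in = 3019 × 230/2370 = 293.0 ≈ 293 turns.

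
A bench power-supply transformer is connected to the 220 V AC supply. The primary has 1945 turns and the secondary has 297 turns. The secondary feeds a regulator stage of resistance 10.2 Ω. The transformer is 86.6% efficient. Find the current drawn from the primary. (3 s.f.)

I_p ≈ 0.581 A

V_s = 220 × 297/1945 = 33.594 V.
I_s = V_s/R = 33.594/10.2 = 3.2935 A.
P_out = V_s I_s = 33.594 × 3.2935 = 110.64 W.
P_in = P_out/η = 110.64/0.866 = 127.76 W.
I_p = P_in/V_p = 127.76/220 = 0.581 A.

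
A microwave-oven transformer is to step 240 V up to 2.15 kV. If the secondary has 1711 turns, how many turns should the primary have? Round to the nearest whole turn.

N_p/N_s = V_p/V_s, so N_p = 1711 × 240/2150 = 191.0 ≈ 191 turns.

N_p = 191 turns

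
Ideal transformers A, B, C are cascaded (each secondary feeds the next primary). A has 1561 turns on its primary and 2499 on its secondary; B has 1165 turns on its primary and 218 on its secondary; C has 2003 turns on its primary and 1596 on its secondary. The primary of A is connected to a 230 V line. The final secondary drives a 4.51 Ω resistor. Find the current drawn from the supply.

After A: V = 230.00 × 2499/1561 = 368.21 V.
After B: V = 368.21 × 218/1165 = 68.900 V.
After C: V = 68.900 × 1596/2003 = 54.900 V.
I_load = 54.900/4.51 = 12.173 A, so P_out = 54.900 × 12.173 = 668.30 W.
All ideal ⇒ P_in = P_out, so I_supply = 668.30/230 = 2.91 A.

I_supply ≈ 2.91 A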